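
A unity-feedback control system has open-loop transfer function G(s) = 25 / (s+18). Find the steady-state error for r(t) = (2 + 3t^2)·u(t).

G(s) has no factors of s in the denominator, so the system is type 0. Treating each term separately:
  • 2: e_ss = 2/(1+K_p) with K_p=25/18 → 36/43.
  • 3t^2: a type-0 system cannot track it, e_ss → ∞.
The unbounded component dominates.

infinity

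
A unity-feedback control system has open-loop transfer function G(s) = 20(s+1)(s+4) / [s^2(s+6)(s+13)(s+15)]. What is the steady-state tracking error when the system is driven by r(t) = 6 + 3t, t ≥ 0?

0

Two free integrators in G(s): this is a type 2 system. Treating each term separately:
  • 6: tracked with zero error.
  • 3t: tracked with zero error.
Total e_ss = 0.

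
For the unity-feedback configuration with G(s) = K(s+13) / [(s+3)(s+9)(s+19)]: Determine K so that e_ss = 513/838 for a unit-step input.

System type = 0 (no poles at s=0).
K_p = lim_{s→0} G(s) = K·13 / (3·9·19) = (13/513)·K.
e_ss = 1/(1 + K_p) = 513/838 ⇒ 1 + (13/513)·K = 838/513 ⇒ K = 25.

25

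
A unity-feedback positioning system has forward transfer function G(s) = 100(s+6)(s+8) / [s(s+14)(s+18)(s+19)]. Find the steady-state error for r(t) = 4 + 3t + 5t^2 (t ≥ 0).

The open loop has one pole at the origin → type 1 system. Taking each input component in turn:
  • 4: tracked with zero error.
  • 3t: e_ss = 3/K_v with K_v=400/399 → 2.9925.
  • 5t^2: a type-1 system cannot track it, e_ss → ∞.
The unbounded component dominates.

infinity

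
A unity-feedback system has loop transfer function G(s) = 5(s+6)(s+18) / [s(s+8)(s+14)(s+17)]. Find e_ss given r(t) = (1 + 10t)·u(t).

952/27

The open loop has one pole at the origin → type 1 system. Treating each term separately:
  • 1: tracked with zero error.
  • 10t: e_ss = 10/K_v with K_v=135/476 → 952/27.
Total e_ss = 952/27.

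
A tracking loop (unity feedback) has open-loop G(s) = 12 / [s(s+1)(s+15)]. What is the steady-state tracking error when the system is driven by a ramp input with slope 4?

5

One free integrator in G(s): this is a type 1 system.
K_v = lim_{s→0} s·G(s) = 12 / (1·15) = 0.8.
e_ss = 4/K_v = 4/0.8 = 5.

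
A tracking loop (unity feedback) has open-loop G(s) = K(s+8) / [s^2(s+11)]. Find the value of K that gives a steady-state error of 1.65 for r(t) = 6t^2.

Two free integrators in G(s): this is a type 2 system.
K_a = lim_{s→0} s^2·G(s) = K·8 / (11) = (8/11)·K.
e_ss = 12/K_a = 1.65 ⇒ K_a = 80/11 ⇒ K = (80/11)/(8/11) = 10.

10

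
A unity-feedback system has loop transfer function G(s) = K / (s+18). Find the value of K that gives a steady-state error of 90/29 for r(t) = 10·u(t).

System type = 0 (no poles at s=0).
K_p = lim_{s→0} G(s) = K / (18) = (1/18)·K.
e_ss = 10/(1 + K_p) = 90/29 ⇒ 1 + (1/18)·K = 29/9 ⇒ K = 40.

40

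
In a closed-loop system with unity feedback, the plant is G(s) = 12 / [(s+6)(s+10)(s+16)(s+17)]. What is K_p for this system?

1/1360

The open loop has no poles at the origin → type 0 system.
K_p = lim_{s→0} G(s) = 12 / (6·10·16·17) = 1/1360.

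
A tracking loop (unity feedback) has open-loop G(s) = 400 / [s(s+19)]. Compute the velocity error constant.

One free integrator in G(s): this is a type 1 system.
K_v = lim_{s→0} s·G(s) = 400 / (19) = 400/19.

400/19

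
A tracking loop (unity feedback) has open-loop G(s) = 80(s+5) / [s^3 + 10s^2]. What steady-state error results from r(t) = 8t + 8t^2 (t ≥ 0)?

0.4

Factoring s^2 from the denominator leaves a polynomial with constant term 10, so the system is type 2. Treating each term separately:
  • 8t: tracked with zero error.
  • 8t^2: e_ss = 16/K_a with K_a=40 → 0.4.
Total e_ss = 0.4.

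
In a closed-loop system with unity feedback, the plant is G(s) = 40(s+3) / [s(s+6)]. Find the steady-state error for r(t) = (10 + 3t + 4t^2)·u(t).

One free integrator in G(s): this is a type 1 system. Treating each term separately:
  • 10: tracked with zero error.
  • 3t: e_ss = 3/K_v with K_v=20 → 0.15.
  • 4t^2: a type-1 system cannot track it, e_ss → ∞.
The unbounded component dominates.

infinity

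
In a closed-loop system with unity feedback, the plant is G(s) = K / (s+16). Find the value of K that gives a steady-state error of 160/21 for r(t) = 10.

5

G(s) has no factors of s in the denominator, so the system is type 0.
K_p = lim_{s→0} G(s) = K / (16) = 0.0625·K.
e_ss = 10/(1 + K_p) = 160/21 ⇒ 1 + 0.0625·K = 1.3125 ⇒ K = 5.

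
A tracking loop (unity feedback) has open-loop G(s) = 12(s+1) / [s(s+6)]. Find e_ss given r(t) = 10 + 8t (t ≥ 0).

G(s) has one factor of s in the denominator, so the system is type 1. Taking each input component in turn:
  • 10: tracked with zero error.
  • 8t: e_ss = 8/K_v with K_v=2 → 4.
Total e_ss = 4.

4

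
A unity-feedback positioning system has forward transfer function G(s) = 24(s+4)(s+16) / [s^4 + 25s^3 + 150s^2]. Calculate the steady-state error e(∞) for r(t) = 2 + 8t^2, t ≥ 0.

Factoring s^2 from the denominator leaves a polynomial with constant term 150, so the system is type 2. Treating each term separately:
  • 2: tracked with zero error.
  • 8t^2: e_ss = 16/K_a with K_a=10.24 → 1.5625.
Total e_ss = 1.5625.

1.5625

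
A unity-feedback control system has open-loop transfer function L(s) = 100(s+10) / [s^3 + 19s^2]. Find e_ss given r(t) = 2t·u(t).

0

The denominator has no term below 19s^2 — 2 poles at s=0, type 2.
A type-2 system has K_v = ∞, so it tracks a ramp input with zero steady-state error.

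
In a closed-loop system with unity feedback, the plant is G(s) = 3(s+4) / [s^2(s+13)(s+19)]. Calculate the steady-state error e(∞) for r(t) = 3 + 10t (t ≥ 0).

0

System type = 2 (two poles at s=0). Treating each term separately:
  • 3: tracked with zero error.
  • 10t: tracked with zero error.
Total e_ss = 0.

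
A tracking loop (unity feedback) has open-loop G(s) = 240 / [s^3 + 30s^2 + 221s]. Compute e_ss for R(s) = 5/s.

0

The denominator has no term below 221s — 1 pole at s=0, type 1.
K_p = ∞ for a type-1 system; e_ss to a step is zero.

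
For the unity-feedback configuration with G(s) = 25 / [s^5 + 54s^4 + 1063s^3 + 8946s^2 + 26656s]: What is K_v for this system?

25/26656

Factoring s from the denominator leaves a polynomial with constant term 26656, so the system is type 1.
K_v = lim_{s→0} s·G(s) = 25 / 26656 = 25/26656.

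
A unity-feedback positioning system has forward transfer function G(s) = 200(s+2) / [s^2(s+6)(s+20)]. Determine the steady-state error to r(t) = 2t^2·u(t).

1.2

The open loop has two poles at the origin → type 2 system.
K_a = lim_{s→0} s^2·G(s) = 200·2 / (6·20) = 10/3.
r(t) = 2t^2 gives R(s) = 4/s^3.
e_ss = 4/K_a = 4/(10/3) = 1.2.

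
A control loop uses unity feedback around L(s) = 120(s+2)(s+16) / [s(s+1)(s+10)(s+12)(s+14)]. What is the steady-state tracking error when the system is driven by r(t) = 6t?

2.625

The open loop has one pole at the origin → type 1 system.
K_v = lim_{s→0} s·L(s) = 120·2·16 / (1·10·12·14) = 16/7.
e_ss = 6/K_v = 6/(16/7) = 2.625.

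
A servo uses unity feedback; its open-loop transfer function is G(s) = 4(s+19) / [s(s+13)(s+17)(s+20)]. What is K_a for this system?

0

The open loop has one pole at the origin → type 1 system.
K_a = lim_{s→0} s^2·G(s) = 0 (the extra factor of s kills the finite limit).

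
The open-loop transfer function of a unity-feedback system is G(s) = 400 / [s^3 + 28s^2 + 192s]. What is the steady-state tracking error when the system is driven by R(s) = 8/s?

Factoring s from the denominator leaves a polynomial with constant term 192, so the system is type 1.
K_p = ∞ for a type-1 system; e_ss to a step is zero.

0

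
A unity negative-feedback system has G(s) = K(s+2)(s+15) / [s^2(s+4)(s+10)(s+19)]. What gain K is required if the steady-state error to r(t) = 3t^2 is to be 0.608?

250

The open loop has two poles at the origin → type 2 system.
K_a = lim_{s→0} s^2·G(s) = K·2·15 / (4·10·19) = (3/76)·K.
e_ss = 6/K_a = 0.608 ⇒ K_a = 375/38 ⇒ K = (375/38)/(3/76) = 250.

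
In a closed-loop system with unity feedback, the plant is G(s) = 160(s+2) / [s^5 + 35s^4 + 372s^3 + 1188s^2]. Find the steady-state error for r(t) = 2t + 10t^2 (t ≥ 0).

74.25

The denominator has no term below 1188s^2 — 2 poles at s=0, type 2. By superposition:
  • 2t: tracked with zero error.
  • 10t^2: e_ss = 20/K_a with K_a=80/297 → 74.25.
Total e_ss = 74.25.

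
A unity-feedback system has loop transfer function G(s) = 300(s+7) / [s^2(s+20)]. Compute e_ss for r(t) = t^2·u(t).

2/105

System type = 2 (two poles at s=0).
K_a = lim_{s→0} s^2·G(s) = 300·7 / (20) = 105.
r(t) = t^2 gives R(s) = 2/s^3.
e_ss = 2/K_a = 2/105.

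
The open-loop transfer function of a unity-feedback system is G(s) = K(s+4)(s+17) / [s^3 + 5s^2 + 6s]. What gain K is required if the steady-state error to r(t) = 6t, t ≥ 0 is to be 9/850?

50

Lowest-order denominator term is 6s, so the open loop has 1 pole at the origin → type 1 system.
K_v = lim_{s→0} s·G(s) = K·4·17 / 6 = (34/3)·K.
e_ss = 6/K_v = 9/850 ⇒ K_v = 1700/3 ⇒ K = (1700/3)/(34/3) = 50.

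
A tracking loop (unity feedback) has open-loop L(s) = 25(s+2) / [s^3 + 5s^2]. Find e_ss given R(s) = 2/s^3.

Factoring s^2 from the denominator leaves a polynomial with constant term 5, so the system is type 2.
K_a = lim_{s→0} s^2·L(s) = 25·2 / 5 = 10.
r(t) = t^2 gives R(s) = 2/s^3.
e_ss = 2/K_a = 2/10 = 0.2.

0.2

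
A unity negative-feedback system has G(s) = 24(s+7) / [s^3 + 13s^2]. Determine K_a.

Factoring s^2 from the denominator leaves a polynomial with constant term 13, so the system is type 2.
K_a = lim_{s→0} s^2·G(s) = 24·7 / 13 = 168/13.

168/13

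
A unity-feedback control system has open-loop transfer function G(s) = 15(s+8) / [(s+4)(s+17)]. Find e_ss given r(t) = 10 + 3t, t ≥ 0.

The open loop has no poles at the origin → type 0 system. By superposition:
  • 10: e_ss = 10/(1+K_p) with K_p=30/17 → 170/47.
  • 3t: a type-0 system cannot track it, e_ss → ∞.
The unbounded component dominates.

infinity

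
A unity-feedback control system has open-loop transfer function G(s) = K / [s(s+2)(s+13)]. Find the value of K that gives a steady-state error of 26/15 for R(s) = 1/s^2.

G(s) has one factor of s in the denominator, so the system is type 1.
K_v = lim_{s→0} s·G(s) = K / (2·13) = (1/26)·K.
e_ss = 1/K_v = 26/15 ⇒ K_v = 15/26 ⇒ K = (15/26)/(1/26) = 15.

15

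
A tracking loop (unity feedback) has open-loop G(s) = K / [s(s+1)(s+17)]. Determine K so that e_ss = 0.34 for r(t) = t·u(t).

The open loop has one pole at the origin → type 1 system.
K_v = lim_{s→0} s·G(s) = K / (1·17) = (1/17)·K.
e_ss = 1/K_v = 0.34 ⇒ K_v = 50/17 ⇒ K = (50/17)/(1/17) = 50.

50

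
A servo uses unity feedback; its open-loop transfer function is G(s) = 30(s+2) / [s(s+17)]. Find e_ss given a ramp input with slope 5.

One free integrator in G(s): this is a type 1 system.
K_v = lim_{s→0} s·G(s) = 30·2 / (17) = 60/17.
e_ss = 5/K_v = 5/(60/17) = 17/12.

17/12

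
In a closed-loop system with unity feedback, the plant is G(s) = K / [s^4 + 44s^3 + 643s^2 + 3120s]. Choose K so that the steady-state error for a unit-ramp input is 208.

The denominator has no term below 3120s — 1 pole at s=0, type 1.
K_v = lim_{s→0} s·G(s) = K / 3120 = (1/3120)·K.
e_ss = 1/K_v = 208 ⇒ K_v = 1/208 ⇒ K = (1/208)/(1/3120) = 15.

15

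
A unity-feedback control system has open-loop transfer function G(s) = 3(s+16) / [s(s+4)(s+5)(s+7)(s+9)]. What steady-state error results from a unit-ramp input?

G(s) has one factor of s in the denominator, so the system is type 1.
K_v = lim_{s→0} s·G(s) = 3·16 / (4·5·7·9) = 4/105.
e_ss = 1/K_v = 1/(4/105) = 26.25.

26.25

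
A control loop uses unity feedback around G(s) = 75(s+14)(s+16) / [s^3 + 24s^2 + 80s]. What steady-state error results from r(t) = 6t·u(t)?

1/35

Factoring s from the denominator leaves a polynomial with constant term 80, so the system is type 1.
K_v = lim_{s→0} s·G(s) = 75·14·16 / 80 = 210.
e_ss = 6/K_v = 6/210 = 1/35.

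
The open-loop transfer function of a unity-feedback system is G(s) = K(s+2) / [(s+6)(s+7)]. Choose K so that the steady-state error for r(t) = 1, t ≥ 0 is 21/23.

No free integrators in G(s): this is a type 0 system.
K_p = lim_{s→0} G(s) = K·2 / (6·7) = (1/21)·K.
e_ss = 1/(1 + K_p) = 21/23 ⇒ 1 + (1/21)·K = 23/21 ⇒ K = 2.

2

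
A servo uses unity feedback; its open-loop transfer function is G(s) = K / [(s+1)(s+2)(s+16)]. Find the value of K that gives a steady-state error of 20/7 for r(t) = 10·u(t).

80

No free integrators in G(s): this is a type 0 system.
K_p = lim_{s→0} G(s) = K / (1·2·16) = (1/32)·K.
e_ss = 10/(1 + K_p) = 20/7 ⇒ 1 + (1/32)·K = 3.5 ⇒ K = 80.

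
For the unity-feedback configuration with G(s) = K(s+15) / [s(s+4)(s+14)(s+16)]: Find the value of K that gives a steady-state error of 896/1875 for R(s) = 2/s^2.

G(s) has one factor of s in the denominator, so the system is type 1.
K_v = lim_{s→0} s·G(s) = K·15 / (4·14·16) = (15/896)·K.
e_ss = 2/K_v = 896/1875 ⇒ K_v = 1875/448 ⇒ K = (1875/448)/(15/896) = 250.

250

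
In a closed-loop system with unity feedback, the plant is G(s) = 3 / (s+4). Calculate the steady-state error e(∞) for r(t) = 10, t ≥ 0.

No free integrators in G(s): this is a type 0 system.
K_p = lim_{s→0} G(s) = 3 / (4) = 0.75.
e_ss = 10/(1 + K_p) = 10/1.75 = 40/7.

40/7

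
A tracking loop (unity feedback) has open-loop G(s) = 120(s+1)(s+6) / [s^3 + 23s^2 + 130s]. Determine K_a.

0

Lowest-order denominator term is 130s, so the open loop has 1 pole at the origin → type 1 system.
K_a = lim_{s→0} s^2·G(s) = 0 (the extra factor of s kills the finite limit).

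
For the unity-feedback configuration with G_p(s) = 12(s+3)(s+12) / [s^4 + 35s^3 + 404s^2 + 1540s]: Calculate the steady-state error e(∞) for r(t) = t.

385/108

Factoring s from the denominator leaves a polynomial with constant term 1540, so the system is type 1.
K_v = lim_{s→0} s·G_p(s) = 12·3·12 / 1540 = 108/385.
e_ss = 1/K_v = 1/(108/385) = 385/108.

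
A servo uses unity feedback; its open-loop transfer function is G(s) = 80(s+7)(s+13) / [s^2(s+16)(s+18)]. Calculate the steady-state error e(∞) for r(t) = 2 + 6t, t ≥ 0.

0

System type = 2 (two poles at s=0). Taking each input component in turn:
  • 2: tracked with zero error.
  • 6t: tracked with zero error.
Total e_ss = 0.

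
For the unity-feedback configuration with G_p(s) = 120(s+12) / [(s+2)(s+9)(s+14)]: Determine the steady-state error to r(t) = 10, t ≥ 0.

G_p(s) has no factors of s in the denominator, so the system is type 0.
K_p = lim_{s→0} G_p(s) = 120·12 / (2·9·14) = 40/7.
e_ss = 10/(1 + K_p) = 10/(47/7) = 70/47.

70/47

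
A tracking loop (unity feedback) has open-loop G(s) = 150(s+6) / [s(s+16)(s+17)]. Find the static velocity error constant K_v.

One free integrator in G(s): this is a type 1 system.
K_v = lim_{s→0} s·G(s) = 150·6 / (16·17) = 225/68.

225/68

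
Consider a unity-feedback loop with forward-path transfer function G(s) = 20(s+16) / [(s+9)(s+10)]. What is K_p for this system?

System type = 0 (no poles at s=0).
K_p = lim_{s→0} G(s) = 20·16 / (9·10) = 32/9.

32/9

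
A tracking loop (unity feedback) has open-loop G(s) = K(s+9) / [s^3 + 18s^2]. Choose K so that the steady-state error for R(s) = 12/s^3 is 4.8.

The denominator has no term below 18s^2 — 2 poles at s=0, type 2.
K_a = lim_{s→0} s^2·G(s) = K·9 / 18 = 0.5·K.
e_ss = 12/K_a = 4.8 ⇒ K_a = 2.5 ⇒ K = 2.5/0.5 = 5.

5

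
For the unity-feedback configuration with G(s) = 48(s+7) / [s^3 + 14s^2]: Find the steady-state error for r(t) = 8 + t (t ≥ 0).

The denominator has no term below 14s^2 — 2 poles at s=0, type 2. Taking each input component in turn:
  • 8: tracked with zero error.
  • t: tracked with zero error.
Total e_ss = 0.

0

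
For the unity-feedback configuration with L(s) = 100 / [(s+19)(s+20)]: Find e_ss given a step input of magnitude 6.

The open loop has no poles at the origin → type 0 system.
K_p = lim_{s→0} L(s) = 100 / (19·20) = 5/19.
e_ss = 6/(1 + K_p) = 6/(24/19) = 4.75.

4.75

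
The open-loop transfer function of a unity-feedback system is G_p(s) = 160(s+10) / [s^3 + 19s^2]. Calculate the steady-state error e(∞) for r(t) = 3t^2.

Lowest-order denominator term is 19s^2, so the open loop has 2 poles at the origin → type 2 system.
K_a = lim_{s→0} s^2·G_p(s) = 160·10 / 19 = 1600/19.
r(t) = 3t^2 gives R(s) = 6/s^3.
e_ss = 6/K_a = 6/(1600/19) = 57/800.

57/800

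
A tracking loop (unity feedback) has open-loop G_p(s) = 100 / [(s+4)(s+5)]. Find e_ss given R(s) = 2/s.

No free integrators in G_p(s): this is a type 0 system.
K_p = lim_{s→0} G_p(s) = 100 / (4·5) = 5.
e_ss = 2/(1 + K_p) = 2/6 = 1/3.

1/3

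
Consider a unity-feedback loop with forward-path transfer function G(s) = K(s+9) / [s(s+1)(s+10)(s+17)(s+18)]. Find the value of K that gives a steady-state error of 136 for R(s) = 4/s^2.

10

G(s) has one factor of s in the denominator, so the system is type 1.
K_v = lim_{s→0} s·G(s) = K·9 / (1·10·17·18) = (1/340)·K.
e_ss = 4/K_v = 136 ⇒ K_v = 1/34 ⇒ K = (1/34)/(1/340) = 10.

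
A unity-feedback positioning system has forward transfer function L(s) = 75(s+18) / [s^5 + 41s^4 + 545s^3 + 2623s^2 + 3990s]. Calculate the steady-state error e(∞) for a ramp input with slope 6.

Factoring s from the denominator leaves a polynomial with constant term 3990, so the system is type 1.
K_v = lim_{s→0} s·L(s) = 75·18 / 3990 = 45/133.
e_ss = 6/K_v = 6/(45/133) = 266/15.

266/15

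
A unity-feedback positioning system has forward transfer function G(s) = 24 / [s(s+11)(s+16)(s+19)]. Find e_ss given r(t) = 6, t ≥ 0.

System type = 1 (one pole at s=0).
K_p = ∞ for a type-1 system; e_ss to a step is zero.

0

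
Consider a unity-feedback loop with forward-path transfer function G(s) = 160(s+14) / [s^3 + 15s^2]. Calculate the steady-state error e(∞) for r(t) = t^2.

Lowest-order denominator term is 15s^2, so the open loop has 2 poles at the origin → type 2 system.
K_a = lim_{s→0} s^2·G(s) = 160·14 / 15 = 448/3.
r(t) = t^2 gives R(s) = 2/s^3.
e_ss = 2/K_a = 2/(448/3) = 3/224.

3/224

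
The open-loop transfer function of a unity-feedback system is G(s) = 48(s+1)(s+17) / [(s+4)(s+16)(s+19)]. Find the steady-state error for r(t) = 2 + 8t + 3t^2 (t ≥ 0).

No free integrators in G(s): this is a type 0 system. By superposition:
  • 2: e_ss = 2/(1+K_p) with K_p=51/76 → 152/127.
  • 8t: a type-0 system cannot track it, e_ss → ∞.
  • 3t^2: a type-0 system cannot track it, e_ss → ∞.
The unbounded component dominates.

infinity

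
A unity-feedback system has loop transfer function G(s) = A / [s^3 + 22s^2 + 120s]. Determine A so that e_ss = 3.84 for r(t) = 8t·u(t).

250

Factoring s from the denominator leaves a polynomial with constant term 120, so the system is type 1.
K_v = lim_{s→0} s·G(s) = A / 120 = (1/120)·A.
e_ss = 8/K_v = 3.84 ⇒ K_v = 25/12 ⇒ A = (25/12)/(1/120) = 250.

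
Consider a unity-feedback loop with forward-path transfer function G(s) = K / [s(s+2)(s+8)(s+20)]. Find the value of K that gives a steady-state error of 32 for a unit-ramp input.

The open loop has one pole at the origin → type 1 system.
K_v = lim_{s→0} s·G(s) = K / (2·8·20) = (1/320)·K.
e_ss = 1/K_v = 32 ⇒ K_v = 1/32 ⇒ K = (1/32)/(1/320) = 10.

10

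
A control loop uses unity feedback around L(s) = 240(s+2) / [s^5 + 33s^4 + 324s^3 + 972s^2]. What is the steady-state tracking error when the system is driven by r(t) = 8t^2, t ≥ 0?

Lowest-order denominator term is 972s^2, so the open loop has 2 poles at the origin → type 2 system.
K_a = lim_{s→0} s^2·L(s) = 240·2 / 972 = 40/81.
r(t) = 8t^2 gives R(s) = 16/s^3.
e_ss = 16/K_a = 16/(40/81) = 32.4.

32.4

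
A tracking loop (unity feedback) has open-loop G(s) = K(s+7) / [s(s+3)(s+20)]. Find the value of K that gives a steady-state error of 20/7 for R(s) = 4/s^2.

12

System type = 1 (one pole at s=0).
K_v = lim_{s→0} s·G(s) = K·7 / (3·20) = (7/60)·K.
e_ss = 4/K_v = 20/7 ⇒ K_v = 1.4 ⇒ K = 1.4/(7/60) = 12.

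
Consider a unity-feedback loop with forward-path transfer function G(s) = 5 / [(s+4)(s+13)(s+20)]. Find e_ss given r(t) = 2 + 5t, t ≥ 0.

infinity

The open loop has no poles at the origin → type 0 system. Treating each term separately:
  • 2: e_ss = 2/(1+K_p) with K_p=1/208 → 416/209.
  • 5t: a type-0 system cannot track it, e_ss → ∞.
The unbounded component dominates.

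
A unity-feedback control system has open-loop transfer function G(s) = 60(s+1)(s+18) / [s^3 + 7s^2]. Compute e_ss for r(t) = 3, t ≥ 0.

0

Factoring s^2 from the denominator leaves a polynomial with constant term 7, so the system is type 2.
A type-2 system has K_p = ∞, so it tracks a step input with zero steady-state error.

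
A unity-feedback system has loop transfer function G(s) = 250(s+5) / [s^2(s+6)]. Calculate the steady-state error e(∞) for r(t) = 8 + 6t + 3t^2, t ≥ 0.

System type = 2 (two poles at s=0). Treating each term separately:
  • 8: tracked with zero error.
  • 6t: tracked with zero error.
  • 3t^2: e_ss = 6/K_a with K_a=625/3 → 0.0288.
Total e_ss = 0.0288.

0.0288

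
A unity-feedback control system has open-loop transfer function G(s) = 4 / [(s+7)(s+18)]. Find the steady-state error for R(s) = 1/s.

63/65

System type = 0 (no poles at s=0).
K_p = lim_{s→0} G(s) = 4 / (7·18) = 2/63.
e_ss = 1/(1 + K_p) = 1/(65/63) = 63/65.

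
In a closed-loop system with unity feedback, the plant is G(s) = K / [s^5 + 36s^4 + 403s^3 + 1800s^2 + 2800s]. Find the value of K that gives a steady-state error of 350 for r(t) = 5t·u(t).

40

Lowest-order denominator term is 2800s, so the open loop has 1 pole at the origin → type 1 system.
K_v = lim_{s→0} s·G(s) = K / 2800 = (1/2800)·K.
e_ss = 5/K_v = 350 ⇒ K_v = 1/70 ⇒ K = (1/70)/(1/2800) = 40.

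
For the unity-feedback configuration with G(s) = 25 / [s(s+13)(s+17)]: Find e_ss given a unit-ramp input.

System type = 1 (one pole at s=0).
K_v = lim_{s→0} s·G(s) = 25 / (13·17) = 25/221.
e_ss = 1/K_v = 1/(25/221) = 8.84.

8.84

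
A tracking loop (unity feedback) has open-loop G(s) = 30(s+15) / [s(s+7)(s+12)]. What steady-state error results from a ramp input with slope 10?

28/15

The open loop has one pole at the origin → type 1 system.
K_v = lim_{s→0} s·G(s) = 30·15 / (7·12) = 75/14.
e_ss = 10/K_v = 10/(75/14) = 28/15.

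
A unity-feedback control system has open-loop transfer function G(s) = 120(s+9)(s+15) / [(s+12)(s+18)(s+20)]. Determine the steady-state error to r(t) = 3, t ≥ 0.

12/19

G(s) has no factors of s in the denominator, so the system is type 0.
K_p = lim_{s→0} G(s) = 120·9·15 / (12·18·20) = 3.75.
e_ss = 3/(1 + K_p) = 3/4.75 = 12/19.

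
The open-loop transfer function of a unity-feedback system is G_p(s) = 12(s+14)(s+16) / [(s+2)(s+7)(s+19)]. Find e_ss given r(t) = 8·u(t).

152/211

System type = 0 (no poles at s=0).
K_p = lim_{s→0} G_p(s) = 12·14·16 / (2·7·19) = 192/19.
e_ss = 8/(1 + K_p) = 8/(211/19) = 152/211.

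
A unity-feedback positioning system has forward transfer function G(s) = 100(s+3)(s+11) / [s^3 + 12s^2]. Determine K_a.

The denominator has no term below 12s^2 — 2 poles at s=0, type 2.
K_a = lim_{s→0} s^2·G(s) = 100·3·11 / 12 = 275.

275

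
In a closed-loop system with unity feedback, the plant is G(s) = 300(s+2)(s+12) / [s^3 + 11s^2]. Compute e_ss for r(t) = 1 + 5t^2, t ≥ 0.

11/720

Factoring s^2 from the denominator leaves a polynomial with constant term 11, so the system is type 2. By superposition:
  • 1: tracked with zero error.
  • 5t^2: e_ss = 10/K_a with K_a=7200/11 → 11/720.
Total e_ss = 11/720.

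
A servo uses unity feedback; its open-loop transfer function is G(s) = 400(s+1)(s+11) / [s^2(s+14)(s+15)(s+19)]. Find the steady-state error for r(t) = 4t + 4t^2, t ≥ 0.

G(s) has two factors of s in the denominator, so the system is type 2. Taking each input component in turn:
  • 4t: tracked with zero error.
  • 4t^2: e_ss = 8/K_a with K_a=440/399 → 399/55.
Total e_ss = 399/55.

399/55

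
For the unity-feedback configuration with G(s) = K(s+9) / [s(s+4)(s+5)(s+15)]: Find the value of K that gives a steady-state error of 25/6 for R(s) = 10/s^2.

System type = 1 (one pole at s=0).
K_v = lim_{s→0} s·G(s) = K·9 / (4·5·15) = 0.03·K.
e_ss = 10/K_v = 25/6 ⇒ K_v = 2.4 ⇒ K = 2.4/0.03 = 80.

80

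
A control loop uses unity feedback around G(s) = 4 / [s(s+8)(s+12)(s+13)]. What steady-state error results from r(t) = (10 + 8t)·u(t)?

The open loop has one pole at the origin → type 1 system. Treating each term separately:
  • 10: tracked with zero error.
  • 8t: e_ss = 8/K_v with K_v=1/312 → 2496.
Total e_ss = 2496.

2496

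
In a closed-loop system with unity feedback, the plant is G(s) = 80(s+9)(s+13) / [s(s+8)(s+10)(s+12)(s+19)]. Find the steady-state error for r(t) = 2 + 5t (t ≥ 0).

The open loop has one pole at the origin → type 1 system. Treating each term separately:
  • 2: tracked with zero error.
  • 5t: e_ss = 5/K_v with K_v=39/76 → 380/39.
Total e_ss = 380/39.

380/39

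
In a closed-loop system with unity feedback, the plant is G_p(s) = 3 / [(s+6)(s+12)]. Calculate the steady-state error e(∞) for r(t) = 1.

0.96

No free integrators in G_p(s): this is a type 0 system.
K_p = lim_{s→0} G_p(s) = 3 / (6·12) = 1/24.
e_ss = 1/(1 + K_p) = 1/(25/24) = 0.96.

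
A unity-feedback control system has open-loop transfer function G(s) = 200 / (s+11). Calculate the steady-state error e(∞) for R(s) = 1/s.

11/211

G(s) has no factors of s in the denominator, so the system is type 0.
K_p = lim_{s→0} G(s) = 200 / (11) = 200/11.
e_ss = 1/(1 + K_p) = 1/(211/11) = 11/211.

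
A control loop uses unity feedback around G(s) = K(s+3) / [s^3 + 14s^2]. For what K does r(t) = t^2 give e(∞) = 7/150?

200

Lowest-order denominator term is 14s^2, so the open loop has 2 poles at the origin → type 2 system.
K_a = lim_{s→0} s^2·G(s) = K·3 / 14 = (3/14)·K.
e_ss = 2/K_a = 7/150 ⇒ K_a = 300/7 ⇒ K = (300/7)/(3/14) = 200.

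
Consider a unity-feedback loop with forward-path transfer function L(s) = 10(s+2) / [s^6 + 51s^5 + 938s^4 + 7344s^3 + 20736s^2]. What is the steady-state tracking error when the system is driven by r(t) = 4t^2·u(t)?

Factoring s^2 from the denominator leaves a polynomial with constant term 20736, so the system is type 2.
K_a = lim_{s→0} s^2·L(s) = 10·2 / 20736 = 5/5184.
r(t) = 4t^2 gives R(s) = 8/s^3.
e_ss = 8/K_a = 8/(5/5184) = 8294.4.

8294.4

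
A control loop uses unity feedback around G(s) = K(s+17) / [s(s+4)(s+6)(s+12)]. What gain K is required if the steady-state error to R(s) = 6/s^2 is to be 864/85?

10

G(s) has one factor of s in the denominator, so the system is type 1.
K_v = lim_{s→0} s·G(s) = K·17 / (4·6·12) = (17/288)·K.
e_ss = 6/K_v = 864/85 ⇒ K_v = 85/144 ⇒ K = (85/144)/(17/288) = 10.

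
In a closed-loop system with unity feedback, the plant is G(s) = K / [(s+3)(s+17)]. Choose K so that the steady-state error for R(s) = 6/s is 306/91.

G(s) has no factors of s in the denominator, so the system is type 0.
K_p = lim_{s→0} G(s) = K / (3·17) = (1/51)·K.
e_ss = 6/(1 + K_p) = 306/91 ⇒ 1 + (1/51)·K = 91/51 ⇒ K = 40.

40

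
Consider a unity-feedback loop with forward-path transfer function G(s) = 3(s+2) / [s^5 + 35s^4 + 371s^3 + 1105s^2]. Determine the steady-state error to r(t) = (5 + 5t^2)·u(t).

5525/3

Factoring s^2 from the denominator leaves a polynomial with constant term 1105, so the system is type 2. Treating each term separately:
  • 5: tracked with zero error.
  • 5t^2: e_ss = 10/K_a with K_a=6/1105 → 5525/3.
Total e_ss = 5525/3.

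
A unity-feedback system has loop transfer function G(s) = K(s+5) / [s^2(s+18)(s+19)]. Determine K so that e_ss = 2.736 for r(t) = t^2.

50

System type = 2 (two poles at s=0).
K_a = lim_{s→0} s^2·G(s) = K·5 / (18·19) = (5/342)·K.
e_ss = 2/K_a = 2.736 ⇒ K_a = 125/171 ⇒ K = (125/171)/(5/342) = 50.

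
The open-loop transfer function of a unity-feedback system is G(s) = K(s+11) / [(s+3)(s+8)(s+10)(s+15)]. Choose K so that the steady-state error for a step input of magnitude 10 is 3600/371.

10

System type = 0 (no poles at s=0).
K_p = lim_{s→0} G(s) = K·11 / (3·8·10·15) = (11/3600)·K.
e_ss = 10/(1 + K_p) = 3600/371 ⇒ 1 + (11/3600)·K = 371/360 ⇒ K = 10.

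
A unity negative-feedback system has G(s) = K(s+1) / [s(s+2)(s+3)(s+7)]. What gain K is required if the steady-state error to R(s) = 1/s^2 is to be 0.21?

200

One free integrator in G(s): this is a type 1 system.
K_v = lim_{s→0} s·G(s) = K·1 / (2·3·7) = (1/42)·K.
e_ss = 1/K_v = 0.21 ⇒ K_v = 100/21 ⇒ K = (100/21)/(1/42) = 200.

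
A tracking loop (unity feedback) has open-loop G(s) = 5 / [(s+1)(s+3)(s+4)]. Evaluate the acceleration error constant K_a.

The open loop has no poles at the origin → type 0 system.
K_a = lim_{s→0} s^2·G(s) = 0 (the extra factor of s kills the finite limit).

0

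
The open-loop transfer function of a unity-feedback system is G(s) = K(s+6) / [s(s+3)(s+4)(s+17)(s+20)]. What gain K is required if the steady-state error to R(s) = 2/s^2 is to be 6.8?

System type = 1 (one pole at s=0).
K_v = lim_{s→0} s·G(s) = K·6 / (3·4·17·20) = (1/680)·K.
e_ss = 2/K_v = 6.8 ⇒ K_v = 5/17 ⇒ K = (5/17)/(1/680) = 200.

200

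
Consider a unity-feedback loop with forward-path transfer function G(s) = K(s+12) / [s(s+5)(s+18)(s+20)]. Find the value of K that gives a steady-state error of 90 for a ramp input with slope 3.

5

The open loop has one pole at the origin → type 1 system.
K_v = lim_{s→0} s·G(s) = K·12 / (5·18·20) = (1/150)·K.
e_ss = 3/K_v = 90 ⇒ K_v = 1/30 ⇒ K = (1/30)/(1/150) = 5.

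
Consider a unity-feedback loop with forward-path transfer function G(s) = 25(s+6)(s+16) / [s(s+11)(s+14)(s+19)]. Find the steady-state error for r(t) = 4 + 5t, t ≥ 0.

One free integrator in G(s): this is a type 1 system. Taking each input component in turn:
  • 4: tracked with zero error.
  • 5t: e_ss = 5/K_v with K_v=1200/1463 → 1463/240.
Total e_ss = 1463/240.

1463/240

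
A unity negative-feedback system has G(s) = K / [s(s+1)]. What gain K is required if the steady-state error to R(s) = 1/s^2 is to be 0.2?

5

G(s) has one factor of s in the denominator, so the system is type 1.
K_v = lim_{s→0} s·G(s) = K / (1) = 1·K.
e_ss = 1/K_v = 0.2 ⇒ K_v = 5 ⇒ K = 5/1 = 5.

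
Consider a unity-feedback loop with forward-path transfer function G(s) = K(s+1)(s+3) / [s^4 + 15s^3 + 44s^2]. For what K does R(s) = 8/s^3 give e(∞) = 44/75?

Factoring s^2 from the denominator leaves a polynomial with constant term 44, so the system is type 2.
K_a = lim_{s→0} s^2·G(s) = K·1·3 / 44 = (3/44)·K.
e_ss = 8/K_a = 44/75 ⇒ K_a = 150/11 ⇒ K = (150/11)/(3/44) = 200.

200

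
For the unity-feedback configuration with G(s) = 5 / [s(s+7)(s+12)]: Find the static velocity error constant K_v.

G(s) has one factor of s in the denominator, so the system is type 1.
K_v = lim_{s→0} s·G(s) = 5 / (7·12) = 5/84.

5/84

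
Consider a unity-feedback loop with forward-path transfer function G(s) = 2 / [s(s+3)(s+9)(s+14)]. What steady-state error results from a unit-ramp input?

189

System type = 1 (one pole at s=0).
K_v = lim_{s→0} s·G(s) = 2 / (3·9·14) = 1/189.
e_ss = 1/K_v = 1/(1/189) = 189.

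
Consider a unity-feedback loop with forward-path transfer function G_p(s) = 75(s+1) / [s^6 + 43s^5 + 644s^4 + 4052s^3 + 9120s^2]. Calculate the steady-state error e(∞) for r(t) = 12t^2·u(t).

2918.4

Factoring s^2 from the denominator leaves a polynomial with constant term 9120, so the system is type 2.
K_a = lim_{s→0} s^2·G_p(s) = 75·1 / 9120 = 5/608.
r(t) = 12t^2 gives R(s) = 24/s^3.
e_ss = 24/K_a = 24/(5/608) = 2918.4.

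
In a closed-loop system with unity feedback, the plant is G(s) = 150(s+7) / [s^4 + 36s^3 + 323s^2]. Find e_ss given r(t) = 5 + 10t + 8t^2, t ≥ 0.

Lowest-order denominator term is 323s^2, so the open loop has 2 poles at the origin → type 2 system. By superposition:
  • 5: tracked with zero error.
  • 10t: tracked with zero error.
  • 8t^2: e_ss = 16/K_a with K_a=1050/323 → 2584/525.
Total e_ss = 2584/525.

2584/525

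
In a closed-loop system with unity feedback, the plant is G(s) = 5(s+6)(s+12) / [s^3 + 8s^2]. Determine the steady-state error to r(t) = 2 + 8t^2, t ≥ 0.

16/45

Lowest-order denominator term is 8s^2, so the open loop has 2 poles at the origin → type 2 system. Taking each input component in turn:
  • 2: tracked with zero error.
  • 8t^2: e_ss = 16/K_a with K_a=45 → 16/45.
Total e_ss = 16/45.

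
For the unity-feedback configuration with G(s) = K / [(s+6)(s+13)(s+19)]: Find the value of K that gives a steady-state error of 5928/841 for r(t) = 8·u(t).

200

G(s) has no factors of s in the denominator, so the system is type 0.
K_p = lim_{s→0} G(s) = K / (6·13·19) = (1/1482)·K.
e_ss = 8/(1 + K_p) = 5928/841 ⇒ 1 + (1/1482)·K = 841/741 ⇒ K = 200.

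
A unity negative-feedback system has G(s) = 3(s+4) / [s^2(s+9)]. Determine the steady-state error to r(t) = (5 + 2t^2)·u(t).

3

Two free integrators in G(s): this is a type 2 system. By superposition:
  • 5: tracked with zero error.
  • 2t^2: e_ss = 4/K_a with K_a=4/3 → 3.
Total e_ss = 3.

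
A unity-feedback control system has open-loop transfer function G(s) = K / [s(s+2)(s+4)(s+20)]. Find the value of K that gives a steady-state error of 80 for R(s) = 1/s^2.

2

One free integrator in G(s): this is a type 1 system.
K_v = lim_{s→0} s·G(s) = K / (2·4·20) = (1/160)·K.
e_ss = 1/K_v = 80 ⇒ K_v = 0.0125 ⇒ K = 0.0125/(1/160) = 2.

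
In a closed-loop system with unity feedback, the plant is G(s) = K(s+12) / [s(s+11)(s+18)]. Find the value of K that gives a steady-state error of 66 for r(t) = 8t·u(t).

One free integrator in G(s): this is a type 1 system.
K_v = lim_{s→0} s·G(s) = K·12 / (11·18) = (2/33)·K.
e_ss = 8/K_v = 66 ⇒ K_v = 4/33 ⇒ K = (4/33)/(2/33) = 2.

2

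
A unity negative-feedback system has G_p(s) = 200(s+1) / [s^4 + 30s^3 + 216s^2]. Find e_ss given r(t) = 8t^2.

Lowest-order denominator term is 216s^2, so the open loop has 2 poles at the origin → type 2 system.
K_a = lim_{s→0} s^2·G_p(s) = 200·1 / 216 = 25/27.
r(t) = 8t^2 gives R(s) = 16/s^3.
e_ss = 16/K_a = 16/(25/27) = 17.28.

17.28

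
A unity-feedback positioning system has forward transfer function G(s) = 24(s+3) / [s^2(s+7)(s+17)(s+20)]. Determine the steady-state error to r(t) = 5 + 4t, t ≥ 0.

G(s) has two factors of s in the denominator, so the system is type 2. By superposition:
  • 5: tracked with zero error.
  • 4t: tracked with zero error.
Total e_ss = 0.

0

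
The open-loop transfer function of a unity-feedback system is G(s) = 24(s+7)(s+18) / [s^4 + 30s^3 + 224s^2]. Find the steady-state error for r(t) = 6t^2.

8/9

The denominator has no term below 224s^2 — 2 poles at s=0, type 2.
K_a = lim_{s→0} s^2·G(s) = 24·7·18 / 224 = 13.5.
r(t) = 6t^2 gives R(s) = 12/s^3.
e_ss = 12/K_a = 12/13.5 = 8/9.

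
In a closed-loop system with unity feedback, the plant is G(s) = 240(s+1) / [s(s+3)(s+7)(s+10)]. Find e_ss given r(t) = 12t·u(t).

10.5

System type = 1 (one pole at s=0).
K_v = lim_{s→0} s·G(s) = 240·1 / (3·7·10) = 8/7.
e_ss = 12/K_v = 12/(8/7) = 10.5.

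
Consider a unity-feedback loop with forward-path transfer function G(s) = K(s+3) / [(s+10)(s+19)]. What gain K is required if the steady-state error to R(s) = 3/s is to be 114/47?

15

No free integrators in G(s): this is a type 0 system.
K_p = lim_{s→0} G(s) = K·3 / (10·19) = (3/190)·K.
e_ss = 3/(1 + K_p) = 114/47 ⇒ 1 + (3/190)·K = 47/38 ⇒ K = 15.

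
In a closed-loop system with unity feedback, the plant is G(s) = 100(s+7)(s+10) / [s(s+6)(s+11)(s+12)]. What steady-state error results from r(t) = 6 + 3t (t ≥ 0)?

297/875

G(s) has one factor of s in the denominator, so the system is type 1. By superposition:
  • 6: tracked with zero error.
  • 3t: e_ss = 3/K_v with K_v=875/99 → 297/875.
Total e_ss = 297/875.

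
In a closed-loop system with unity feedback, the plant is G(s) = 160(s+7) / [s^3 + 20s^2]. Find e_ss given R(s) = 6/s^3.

The denominator has no term below 20s^2 — 2 poles at s=0, type 2.
K_a = lim_{s→0} s^2·G(s) = 160·7 / 20 = 56.
r(t) = 3t^2 gives R(s) = 6/s^3.
e_ss = 6/K_a = 6/56 = 3/28.

3/28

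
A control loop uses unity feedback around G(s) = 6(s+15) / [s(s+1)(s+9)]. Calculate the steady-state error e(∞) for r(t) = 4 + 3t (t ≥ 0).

One free integrator in G(s): this is a type 1 system. By superposition:
  • 4: tracked with zero error.
  • 3t: e_ss = 3/K_v with K_v=10 → 0.3.
Total e_ss = 0.3.

0.3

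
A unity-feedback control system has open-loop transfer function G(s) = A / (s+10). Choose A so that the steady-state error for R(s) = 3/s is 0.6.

40

No free integrators in G(s): this is a type 0 system.
K_p = lim_{s→0} G(s) = A / (10) = 0.1·A.
e_ss = 3/(1 + K_p) = 0.6 ⇒ 1 + 0.1·A = 5 ⇒ A = 40.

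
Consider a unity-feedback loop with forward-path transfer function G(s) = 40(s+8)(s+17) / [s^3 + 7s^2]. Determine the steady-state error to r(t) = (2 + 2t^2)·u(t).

Lowest-order denominator term is 7s^2, so the open loop has 2 poles at the origin → type 2 system. Taking each input component in turn:
  • 2: tracked with zero error.
  • 2t^2: e_ss = 4/K_a with K_a=5440/7 → 7/1360.
Total e_ss = 7/1360.

7/1360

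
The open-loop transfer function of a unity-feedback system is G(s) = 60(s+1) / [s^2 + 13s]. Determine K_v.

60/13

Factoring s from the denominator leaves a polynomial with constant term 13, so the system is type 1.
K_v = lim_{s→0} s·G(s) = 60·1 / 13 = 60/13.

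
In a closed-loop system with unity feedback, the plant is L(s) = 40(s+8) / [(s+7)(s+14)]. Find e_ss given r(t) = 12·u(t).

588/209

System type = 0 (no poles at s=0).
K_p = lim_{s→0} L(s) = 40·8 / (7·14) = 160/49.
e_ss = 12/(1 + K_p) = 12/(209/49) = 588/209.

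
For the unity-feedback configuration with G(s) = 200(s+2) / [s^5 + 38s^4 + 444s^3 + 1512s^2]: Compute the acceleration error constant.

Lowest-order denominator term is 1512s^2, so the open loop has 2 poles at the origin → type 2 system.
K_a = lim_{s→0} s^2·G(s) = 200·2 / 1512 = 50/189.

50/189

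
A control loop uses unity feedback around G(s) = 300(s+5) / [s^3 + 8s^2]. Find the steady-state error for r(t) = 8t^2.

32/375

Lowest-order denominator term is 8s^2, so the open loop has 2 poles at the origin → type 2 system.
K_a = lim_{s→0} s^2·G(s) = 300·5 / 8 = 187.5.
r(t) = 8t^2 gives R(s) = 16/s^3.
e_ss = 16/K_a = 16/187.5 = 32/375.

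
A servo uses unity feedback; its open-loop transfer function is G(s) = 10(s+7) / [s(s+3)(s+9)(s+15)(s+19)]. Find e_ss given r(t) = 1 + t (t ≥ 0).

1539/14

The open loop has one pole at the origin → type 1 system. Treating each term separately:
  • 1: tracked with zero error.
  • t: e_ss = 1/K_v with K_v=14/1539 → 1539/14.
Total e_ss = 1539/14.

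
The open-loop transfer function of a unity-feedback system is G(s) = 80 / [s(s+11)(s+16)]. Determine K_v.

5/11

The open loop has one pole at the origin → type 1 system.
K_v = lim_{s→0} s·G(s) = 80 / (11·16) = 5/11.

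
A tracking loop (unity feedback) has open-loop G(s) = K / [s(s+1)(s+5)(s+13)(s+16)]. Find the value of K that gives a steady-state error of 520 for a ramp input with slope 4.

The open loop has one pole at the origin → type 1 system.
K_v = lim_{s→0} s·G(s) = K / (1·5·13·16) = (1/1040)·K.
e_ss = 4/K_v = 520 ⇒ K_v = 1/130 ⇒ K = (1/130)/(1/1040) = 8.

8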